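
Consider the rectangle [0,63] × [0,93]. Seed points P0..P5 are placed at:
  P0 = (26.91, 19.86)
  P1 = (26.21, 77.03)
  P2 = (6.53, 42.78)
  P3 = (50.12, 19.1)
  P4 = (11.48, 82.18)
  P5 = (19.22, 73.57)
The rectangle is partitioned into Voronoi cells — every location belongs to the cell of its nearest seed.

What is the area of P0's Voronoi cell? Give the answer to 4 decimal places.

Area of P0's cell: 1298.3244

1. box [0,63]×[0,93]: [(0, 0) (63, 0) (63, 93) (0, 93)]
2. ⊥bis P0·P1 via (26.56,48.445): [(0, 48.1198) (0, 0) (63, 0) (63, 48.8912)]  |A|=3055.8456
3. ⊥bis P0·P2 via (16.72,31.32): [(36.1108, 48.5619) (0, 16.4529) (0, 0) (63, 0) (63, 48.8912)]  |A|=2484.0868
4. ⊥bis P0·P3 via (38.515,19.48): [(39.4686, 48.6031) (36.1108, 48.5619) (0, 16.4529) (0, 0) (37.8771, 0)]  |A|=1298.3244
5. ⊥bis P0·P4 via (19.195,51.02): [(39.4686, 48.6031) (36.1108, 48.5619) (0, 16.4529) (0, 0) (37.8771, 0)]  |A|=1298.3244
6. ⊥bis P0·P5 via (23.065,46.715): [(39.4686, 48.6031) (36.1108, 48.5619) (0, 16.4529) (0, 0) (37.8771, 0)]  |A|=1298.3244
7. canonical 5-gon: [(39.4686, 48.6031) (36.1108, 48.5619) (0, 16.4529) (0, 0) (37.8771, 0)]
8. shoelace: 1298.3244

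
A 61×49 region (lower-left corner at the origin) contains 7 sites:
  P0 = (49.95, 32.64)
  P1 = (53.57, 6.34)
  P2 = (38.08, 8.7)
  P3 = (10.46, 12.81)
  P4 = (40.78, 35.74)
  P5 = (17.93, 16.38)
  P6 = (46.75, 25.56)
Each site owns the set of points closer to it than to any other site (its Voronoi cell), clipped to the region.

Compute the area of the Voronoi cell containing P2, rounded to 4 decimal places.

Area of P2's cell: 362.7313

1. box [0,61]×[0,49]: [(0, 0) (61, 0) (61, 49) (0, 49)]
2. ⊥bis P2·P0 via (44.015,20.67): [(0, 42.4936) (0, 0) (61, 0) (61, 12.2484)]  |A|=1669.6338
3. ⊥bis P2·P1 via (45.825,7.52): [(47.5606, 18.912) (0, 42.4936) (0, 0) (44.6793, 0)]  |A|=1432.9995
4. ⊥bis P2·P3 via (24.27,10.755): [(47.5606, 18.912) (27.0007, 29.1061) (22.6696, 0) (44.6793, 0)]  |A|=529.4084
5. ⊥bis P2·P4 via (39.43,22.22): [(47.5606, 18.912) (41.2568, 22.0376) (26.173, 23.5437) (22.6696, 0) (44.6793, 0)]  |A|=486.8347
6. ⊥bis P2·P5 via (28.005,12.54): [(47.5606, 18.912) (41.2568, 22.0376) (31.9781, 22.9641) (23.2255, 0) (44.6793, 0)]  |A|=411.1006
7. ⊥bis P2·P6 via (42.415,17.13): [(46.935, 14.8057) (31.8292, 22.5736) (23.2255, 0) (44.6793, 0)]  |A|=362.7313
8. canonical 4-gon: [(46.935, 14.8057) (31.8292, 22.5736) (23.2255, 0) (44.6793, 0)]
9. shoelace: 362.7313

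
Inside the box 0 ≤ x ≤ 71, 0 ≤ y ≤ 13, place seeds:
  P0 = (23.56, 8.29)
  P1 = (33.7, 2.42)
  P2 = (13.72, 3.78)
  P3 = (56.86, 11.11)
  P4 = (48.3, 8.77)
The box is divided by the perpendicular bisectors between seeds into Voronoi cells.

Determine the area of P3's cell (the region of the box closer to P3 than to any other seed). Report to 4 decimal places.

1. box [0,71]×[0,13]: [(0, 0) (71, 0) (71, 13) (0, 13)]
2. ⊥bis P3·P0 via (40.21,9.7): [(41.0314, 0) (71, 0) (71, 13) (39.9305, 13)]  |A|=396.7471
3. ⊥bis P3·P1 via (45.28,6.765): [(47.8183, 0) (71, 0) (71, 13) (42.9405, 13)]  |A|=333.0674
4. ⊥bis P3·P2 via (35.29,7.445): [(47.8183, 0) (71, 0) (71, 13) (42.9405, 13)]  |A|=333.0674
5. ⊥bis P3·P4 via (52.58,9.94): [(55.2972, 0) (71, 0) (71, 13) (51.7435, 13)]  |A|=227.2351
6. canonical 4-gon: [(55.2972, 0) (71, 0) (71, 13) (51.7435, 13)]
7. shoelace: 227.2351

Area of P3's cell: 227.2351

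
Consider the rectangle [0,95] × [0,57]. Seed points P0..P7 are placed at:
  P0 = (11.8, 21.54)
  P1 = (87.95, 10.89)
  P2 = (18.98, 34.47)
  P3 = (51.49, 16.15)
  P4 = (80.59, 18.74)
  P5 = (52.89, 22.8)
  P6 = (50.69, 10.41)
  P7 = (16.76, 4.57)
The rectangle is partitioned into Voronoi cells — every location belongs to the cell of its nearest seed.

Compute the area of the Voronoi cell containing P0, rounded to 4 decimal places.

Area of P0's cell: 451.1908

1. box [0,95]×[0,57]: [(0, 0) (95, 0) (95, 57) (0, 57)]
2. ⊥bis P0·P1 via (49.875,16.215): [(0, 0) (47.6072, 0) (55.579, 57) (0, 57)]  |A|=2940.8081
3. ⊥bis P0·P2 via (15.39,28.005): [(0, 36.551) (0, 0) (47.6072, 0) (48.9199, 9.3859)]  |A|=1117.4554
4. ⊥bis P0·P3 via (31.645,18.845): [(31.6619, 18.9693) (0, 36.551) (0, 0) (29.0858, 0)]  |A|=854.5053
5. ⊥bis P0·P4 via (46.195,20.14): [(31.6619, 18.9693) (0, 36.551) (0, 0) (29.0858, 0)]  |A|=854.5053
6. ⊥bis P0·P5 via (32.345,22.17): [(31.6619, 18.9693) (0, 36.551) (0, 0) (29.0858, 0)]  |A|=854.5053
7. ⊥bis P0·P6 via (31.245,15.975): [(31.2645, 16.0431) (31.6619, 18.9693) (0, 36.551) (0, 0) (26.6731, 0)]  |A|=835.1515
8. ⊥bis P0·P7 via (14.28,13.055): [(31.544, 18.1009) (31.6619, 18.9693) (0, 36.551) (0, 8.8812)]  |A|=451.1908
9. canonical 4-gon: [(31.544, 18.1009) (31.6619, 18.9693) (0, 36.551) (0, 8.8812)]
10. shoelace: 451.1908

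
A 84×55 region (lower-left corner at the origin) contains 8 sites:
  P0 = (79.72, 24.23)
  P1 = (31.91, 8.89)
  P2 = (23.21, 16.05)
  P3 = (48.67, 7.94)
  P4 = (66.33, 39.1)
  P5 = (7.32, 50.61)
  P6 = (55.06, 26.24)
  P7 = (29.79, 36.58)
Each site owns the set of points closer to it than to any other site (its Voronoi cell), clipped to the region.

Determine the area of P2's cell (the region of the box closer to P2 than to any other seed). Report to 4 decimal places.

1. box [0,84]×[0,55]: [(0, 0) (84, 0) (84, 55) (0, 55)]
2. ⊥bis P2·P0 via (51.465,20.14): [(0, 0) (54.3803, 0) (46.4189, 55) (0, 55)]  |A|=2771.9789
3. ⊥bis P2·P1 via (27.56,12.47): [(0, 0) (17.2973, 0) (48.8335, 38.3191) (46.4189, 55) (0, 55)]  |A|=2061.4853
4. ⊥bis P2·P3 via (35.94,11.995): [(0, 0) (17.2973, 0) (41.4785, 29.3821) (47.4249, 48.05) (46.4189, 55) (0, 55)]  |A|=2019.4053
5. ⊥bis P2·P4 via (44.77,27.575): [(0, 0) (17.2973, 0) (41.4785, 29.3821) (42.3468, 32.1081) (30.1098, 55) (0, 55)]  |A|=1807.0672
6. ⊥bis P2·P5 via (15.265,33.33): [(0, 26.3115) (0, 0) (17.2973, 0) (41.4785, 29.3821) (42.3468, 32.1081) (36.4796, 43.084)]  |A|=1104.4005
7. ⊥bis P2·P6 via (39.135,21.145): [(32.6755, 41.335) (0, 26.3115) (0, 0) (17.2973, 0) (37.8934, 25.0259)]  |A|=1020.6045
8. ⊥bis P2·P7 via (26.5,26.315): [(10.8895, 31.3183) (0, 26.3115) (0, 0) (17.2973, 0) (36.3548, 23.1565)]  |A|=786.7357
9. canonical 5-gon: [(10.8895, 31.3183) (0, 26.3115) (0, 0) (17.2973, 0) (36.3548, 23.1565)]
10. shoelace: 786.7357

Area of P2's cell: 786.7357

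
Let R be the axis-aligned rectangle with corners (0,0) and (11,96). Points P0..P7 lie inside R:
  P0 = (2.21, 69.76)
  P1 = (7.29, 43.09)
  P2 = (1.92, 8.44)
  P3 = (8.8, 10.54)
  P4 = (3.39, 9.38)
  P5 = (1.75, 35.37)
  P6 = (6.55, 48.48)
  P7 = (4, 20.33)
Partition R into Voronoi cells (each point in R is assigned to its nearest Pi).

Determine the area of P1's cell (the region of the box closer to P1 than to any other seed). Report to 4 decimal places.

1. box [0,11]×[0,96]: [(0, 0) (11, 0) (11, 96) (0, 96)]
2. ⊥bis P1·P0 via (4.75,56.425): [(0, 55.5202) (0, 0) (11, 0) (11, 57.6155)]  |A|=622.2464
3. ⊥bis P1·P2 via (4.605,25.765): [(0, 55.5202) (0, 26.4787) (11, 24.7739) (11, 57.6155)]  |A|=340.3572
4. ⊥bis P1·P3 via (8.045,26.815): [(0, 55.5202) (0, 26.4787) (0.1832, 26.4503) (11, 26.9521) (11, 57.6155)]  |A|=328.5767
5. ⊥bis P1·P4 via (5.34,26.235): [(0, 55.5202) (0, 26.8528) (2.5358, 26.5594) (11, 26.9521) (11, 57.6155)]  |A|=328.059
6. ⊥bis P1·P5 via (4.52,39.23): [(0, 55.5202) (0, 42.4736) (11, 34.5798) (11, 57.6155)]  |A|=198.4523
7. ⊥bis P1·P6 via (6.92,45.785): [(0, 44.8349) (0, 42.4736) (11, 34.5798) (11, 46.3451)]  |A|=77.6964
8. ⊥bis P1·P7 via (5.645,31.71): [(0, 44.8349) (0, 42.4736) (11, 34.5798) (11, 46.3451)]  |A|=77.6964
9. canonical 4-gon: [(0, 44.8349) (0, 42.4736) (11, 34.5798) (11, 46.3451)]
10. shoelace: 77.6964

Area of P1's cell: 77.6964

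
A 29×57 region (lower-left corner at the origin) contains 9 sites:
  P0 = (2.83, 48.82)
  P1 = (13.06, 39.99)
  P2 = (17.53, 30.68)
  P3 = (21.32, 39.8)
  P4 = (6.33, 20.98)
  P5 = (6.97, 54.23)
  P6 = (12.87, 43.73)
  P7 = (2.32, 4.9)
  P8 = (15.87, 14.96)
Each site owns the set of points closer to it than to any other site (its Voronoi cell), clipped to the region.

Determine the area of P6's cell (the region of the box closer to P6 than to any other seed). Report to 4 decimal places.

Area of P6's cell: 123.9573

1. box [0,29]×[0,57]: [(0, 0) (29, 0) (29, 57) (0, 57)]
2. ⊥bis P6·P0 via (7.85,46.275): [(0, 30.7909) (0, 0) (29, 0) (29, 57) (13.2873, 57)]  |A|=1478.8763
3. ⊥bis P6·P1 via (12.965,41.86): [(5.4173, 41.4766) (29, 42.6746) (29, 57) (13.2873, 57)]  |A|=290.8732
4. ⊥bis P6·P2 via (15.2,37.205): [(5.4173, 41.4766) (29, 42.6746) (29, 57) (13.2873, 57)]  |A|=290.8732
5. ⊥bis P6·P3 via (17.095,41.765): [(5.4173, 41.4766) (17.2402, 42.0772) (24.1806, 57) (13.2873, 57)]  |A|=170.6821
6. ⊥bis P6·P4 via (9.6,32.355): [(5.4173, 41.4766) (17.2402, 42.0772) (24.1806, 57) (13.2873, 57)]  |A|=170.6821
7. ⊥bis P6·P5 via (9.92,48.98): [(8.9431, 48.4311) (5.4173, 41.4766) (17.2402, 42.0772) (24.1763, 56.9907)]  |A|=123.9573
8. ⊥bis P6·P7 via (7.595,24.315): [(8.9431, 48.4311) (5.4173, 41.4766) (17.2402, 42.0772) (24.1763, 56.9907)]  |A|=123.9573
9. ⊥bis P6·P8 via (14.37,29.345): [(8.9431, 48.4311) (5.4173, 41.4766) (17.2402, 42.0772) (24.1763, 56.9907)]  |A|=123.9573
10. canonical 4-gon: [(8.9431, 48.4311) (5.4173, 41.4766) (17.2402, 42.0772) (24.1763, 56.9907)]
11. shoelace: 123.9573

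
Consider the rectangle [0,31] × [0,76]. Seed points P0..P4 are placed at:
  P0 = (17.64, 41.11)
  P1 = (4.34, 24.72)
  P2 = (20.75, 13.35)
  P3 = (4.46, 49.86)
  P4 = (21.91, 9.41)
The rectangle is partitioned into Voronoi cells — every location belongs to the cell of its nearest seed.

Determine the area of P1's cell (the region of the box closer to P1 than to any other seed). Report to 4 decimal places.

1. box [0,31]×[0,76]: [(0, 0) (31, 0) (31, 76) (0, 76)]
2. ⊥bis P1·P0 via (10.99,32.915): [(0, 41.8331) (0, 0) (31, 0) (31, 16.6775)]  |A|=906.9133
3. ⊥bis P1·P2 via (12.545,19.035): [(18.1413, 27.1119) (0, 41.8331) (0, 0.9292)]  |A|=371.0245
4. ⊥bis P1·P3 via (4.4,37.29): [(18.1413, 27.1119) (5.6056, 37.2842) (0, 37.311) (0, 0.9292)]  |A|=358.35
5. ⊥bis P1·P4 via (13.125,17.065): [(3.6305, 6.169) (18.1413, 27.1119) (5.6056, 37.2842) (0, 37.311) (0, 2.0025)]  |A|=356.4015
6. canonical 5-gon: [(3.6305, 6.169) (18.1413, 27.1119) (5.6056, 37.2842) (0, 37.311) (0, 2.0025)]
7. shoelace: 356.4015

Area of P1's cell: 356.4015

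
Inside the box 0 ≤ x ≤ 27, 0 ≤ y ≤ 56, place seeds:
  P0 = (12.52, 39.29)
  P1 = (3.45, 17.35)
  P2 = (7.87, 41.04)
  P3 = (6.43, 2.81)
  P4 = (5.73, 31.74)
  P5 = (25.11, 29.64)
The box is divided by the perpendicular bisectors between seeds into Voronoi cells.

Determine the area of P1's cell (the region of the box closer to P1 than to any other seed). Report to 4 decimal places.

Area of P1's cell: 227.8939

1. box [0,27]×[0,56]: [(0, 0) (27, 0) (27, 56) (0, 56)]
2. ⊥bis P1·P0 via (7.985,28.32): [(0, 31.621) (0, 0) (27, 0) (27, 20.4592)]  |A|=703.0826
3. ⊥bis P1·P2 via (5.66,29.195): [(6.0398, 29.1241) (0, 30.251) (0, 0) (27, 0) (27, 20.4592)]  |A|=698.9454
4. ⊥bis P1·P3 via (4.94,10.08): [(6.0398, 29.1241) (0, 30.251) (0, 9.0675) (27, 14.6012) (27, 20.4592)]  |A|=379.417
5. ⊥bis P1·P4 via (4.59,24.545): [(24.9013, 21.3268) (0, 25.2723) (0, 9.0675) (27, 14.6012) (27, 20.4592)]  |A|=304.5083
6. ⊥bis P1·P5 via (14.28,23.495): [(14.5826, 22.9617) (0, 25.2723) (0, 9.0675) (20.1258, 13.1924)]  |A|=227.8939
7. canonical 4-gon: [(14.5826, 22.9617) (0, 25.2723) (0, 9.0675) (20.1258, 13.1924)]
8. shoelace: 227.8939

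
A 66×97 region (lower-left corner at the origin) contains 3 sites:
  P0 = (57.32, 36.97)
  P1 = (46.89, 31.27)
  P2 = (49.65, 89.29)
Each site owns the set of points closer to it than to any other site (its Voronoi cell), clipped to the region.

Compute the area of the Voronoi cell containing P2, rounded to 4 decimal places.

Area of P2's cell: 2296.8840

1. box [0,66]×[0,97]: [(0, 0) (66, 0) (66, 97) (0, 97)]
2. ⊥bis P2·P0 via (53.485,63.13): [(0, 55.2892) (66, 64.9647) (66, 97) (0, 97)]  |A|=2433.6218
3. ⊥bis P2·P1 via (48.27,60.28): [(0, 62.5762) (37.5293, 60.7909) (66, 64.9647) (66, 97) (0, 97)]  |A|=2296.884
4. canonical 5-gon: [(0, 62.5762) (37.5293, 60.7909) (66, 64.9647) (66, 97) (0, 97)]
5. shoelace: 2296.884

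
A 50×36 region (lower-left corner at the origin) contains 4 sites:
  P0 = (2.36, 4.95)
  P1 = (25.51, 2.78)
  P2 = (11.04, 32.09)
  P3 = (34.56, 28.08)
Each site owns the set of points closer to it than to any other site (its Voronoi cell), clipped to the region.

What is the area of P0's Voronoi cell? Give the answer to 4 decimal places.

Area of P0's cell: 263.1143

1. box [0,50]×[0,36]: [(0, 0) (50, 0) (50, 36) (0, 36)]
2. ⊥bis P0·P1 via (13.935,3.865): [(0, 0) (13.5727, 0) (16.9472, 36) (0, 36)]  |A|=549.3588
3. ⊥bis P0·P2 via (6.7,18.52): [(0, 20.6628) (0, 0) (13.5727, 0) (15.0581, 15.8469)]  |A|=263.1143
4. ⊥bis P0·P3 via (18.46,16.515): [(0, 20.6628) (0, 0) (13.5727, 0) (15.0581, 15.8469)]  |A|=263.1143
5. canonical 4-gon: [(0, 20.6628) (0, 0) (13.5727, 0) (15.0581, 15.8469)]
6. shoelace: 263.1143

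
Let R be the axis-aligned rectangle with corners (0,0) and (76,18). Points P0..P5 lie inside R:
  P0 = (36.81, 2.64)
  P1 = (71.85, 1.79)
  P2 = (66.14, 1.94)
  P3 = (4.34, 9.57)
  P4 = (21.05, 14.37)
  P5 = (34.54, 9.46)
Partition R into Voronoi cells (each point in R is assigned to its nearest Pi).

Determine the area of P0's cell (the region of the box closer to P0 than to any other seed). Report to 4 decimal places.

Area of P0's cell: 187.2784

1. box [0,76]×[0,18]: [(0, 0) (76, 0) (76, 18) (0, 18)]
2. ⊥bis P0·P1 via (54.33,2.215): [(0, 0) (54.2763, 0) (54.7129, 18) (0, 18)]  |A|=980.9026
3. ⊥bis P0·P2 via (51.475,2.29): [(0, 0) (51.4203, 0) (51.8499, 18) (0, 18)]  |A|=929.4326
4. ⊥bis P0·P3 via (20.575,6.105): [(19.272, 0) (51.4203, 0) (51.8499, 18) (23.1137, 18)]  |A|=547.9609
5. ⊥bis P0·P4 via (28.93,8.505): [(22.5998, 0) (51.4203, 0) (51.8499, 18) (35.997, 18)]  |A|=402.061
6. ⊥bis P0·P5 via (35.675,6.05): [(24.2798, 2.2572) (22.5998, 0) (51.4203, 0) (51.692, 11.3812)]  |A|=187.2784
7. canonical 4-gon: [(24.2798, 2.2572) (22.5998, 0) (51.4203, 0) (51.692, 11.3812)]
8. shoelace: 187.2784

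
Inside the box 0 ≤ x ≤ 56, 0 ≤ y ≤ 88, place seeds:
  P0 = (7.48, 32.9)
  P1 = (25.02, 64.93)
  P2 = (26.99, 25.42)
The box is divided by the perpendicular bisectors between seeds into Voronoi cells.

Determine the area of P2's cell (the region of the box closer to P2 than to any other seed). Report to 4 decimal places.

Area of P2's cell: 1887.2972

1. box [0,56]×[0,88]: [(0, 0) (56, 0) (56, 88) (0, 88)]
2. ⊥bis P2·P0 via (17.235,29.16): [(6.0553, 0) (56, 0) (56, 88) (39.7939, 88)]  |A|=2910.6392
3. ⊥bis P2·P1 via (26.005,45.175): [(23.3238, 45.0413) (6.0553, 0) (56, 0) (56, 46.6706)]  |A|=1887.2972
4. canonical 4-gon: [(23.3238, 45.0413) (6.0553, 0) (56, 0) (56, 46.6706)]
5. shoelace: 1887.2972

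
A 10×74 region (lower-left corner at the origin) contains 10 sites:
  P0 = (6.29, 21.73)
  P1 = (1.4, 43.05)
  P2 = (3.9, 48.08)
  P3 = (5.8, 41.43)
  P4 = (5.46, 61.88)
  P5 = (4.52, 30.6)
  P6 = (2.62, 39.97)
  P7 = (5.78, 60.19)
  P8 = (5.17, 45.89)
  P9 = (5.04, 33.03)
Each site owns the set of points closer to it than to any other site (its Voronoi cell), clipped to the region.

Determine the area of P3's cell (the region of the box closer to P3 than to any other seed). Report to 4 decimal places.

Area of P3's cell: 37.7429

1. box [0,10]×[0,74]: [(0, 0) (10, 0) (10, 74) (0, 74)]
2. ⊥bis P3·P0 via (6.045,31.58): [(0, 31.4296) (10, 31.6784) (10, 74) (0, 74)]  |A|=424.4599
3. ⊥bis P3·P1 via (3.6,42.24): [(0, 32.4622) (0, 31.4296) (10, 31.6784) (10, 59.6227)]  |A|=144.8846
4. ⊥bis P3·P2 via (4.85,44.755): [(4.4879, 44.6515) (0, 32.4622) (0, 31.4296) (10, 31.6784) (10, 46.2264)]  |A|=107.9637
5. ⊥bis P3·P4 via (5.63,51.655): [(4.4879, 44.6515) (0, 32.4622) (0, 31.4296) (10, 31.6784) (10, 46.2264)]  |A|=107.9637
6. ⊥bis P3·P5 via (5.16,36.015): [(4.4879, 44.6515) (1.4687, 36.4513) (10, 35.443) (10, 46.2264)]  |A|=66.2215
7. ⊥bis P3·P6 via (4.21,40.7): [(4.4879, 44.6515) (3.5568, 42.1227) (6.4299, 35.8649) (10, 35.443) (10, 46.2264)]  |A|=51.5408
8. ⊥bis P3·P7 via (5.79,50.81): [(4.4879, 44.6515) (3.5568, 42.1227) (6.4299, 35.8649) (10, 35.443) (10, 46.2264)]  |A|=51.5408
9. ⊥bis P3·P8 via (5.485,43.66): [(4.0481, 43.457) (3.5568, 42.1227) (6.4299, 35.8649) (10, 35.443) (10, 44.2978)]  |A|=42.8554
10. ⊥bis P3·P9 via (5.42,37.23): [(4.0481, 43.457) (3.5568, 42.1227) (5.8198, 37.1938) (10, 36.8156) (10, 44.2978)]  |A|=37.7429
11. canonical 5-gon: [(4.0481, 43.457) (3.5568, 42.1227) (5.8198, 37.1938) (10, 36.8156) (10, 44.2978)]
12. shoelace: 37.7429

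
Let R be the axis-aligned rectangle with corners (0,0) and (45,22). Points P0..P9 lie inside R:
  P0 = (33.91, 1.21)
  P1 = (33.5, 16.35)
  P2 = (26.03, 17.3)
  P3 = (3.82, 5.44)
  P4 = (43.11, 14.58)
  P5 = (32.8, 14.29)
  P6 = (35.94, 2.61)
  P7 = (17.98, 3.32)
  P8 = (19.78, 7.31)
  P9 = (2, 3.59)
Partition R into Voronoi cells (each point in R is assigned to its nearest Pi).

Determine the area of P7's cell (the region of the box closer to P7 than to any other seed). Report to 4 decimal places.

1. box [0,45]×[0,22]: [(0, 0) (45, 0) (45, 22) (0, 22)]
2. ⊥bis P7·P0 via (25.945,2.265): [(0, 0) (25.645, 0) (28.559, 22) (0, 22)]  |A|=596.2438
3. ⊥bis P7·P1 via (25.74,9.835): [(0, 0) (25.645, 0) (26.7831, 8.5926) (15.5267, 22) (0, 22)]  |A|=508.8791
4. ⊥bis P7·P2 via (22.005,10.31): [(0, 0) (25.645, 0) (26.6559, 7.6319) (1.7036, 22) (0, 22)]  |A|=403.3137
5. ⊥bis P7·P3 via (10.9,4.38): [(10.2442, 0) (25.645, 0) (26.6559, 7.6319) (12.5987, 15.7263)]  |A|=178.8314
6. ⊥bis P7·P4 via (30.545,8.95): [(10.2442, 0) (25.645, 0) (26.6559, 7.6319) (12.5987, 15.7263)]  |A|=178.8314
7. ⊥bis P7·P5 via (25.39,8.805): [(10.2442, 0) (25.645, 0) (26.5955, 7.1764) (25.963, 8.0309) (12.5987, 15.7263)]  |A|=178.6615
8. ⊥bis P7·P6 via (26.96,2.965): [(10.2442, 0) (25.645, 0) (26.5955, 7.1764) (25.963, 8.0309) (12.5987, 15.7263)]  |A|=178.6615
9. ⊥bis P7·P8 via (18.88,5.315): [(11.536, 8.6281) (10.2442, 0) (25.645, 0) (25.9278, 2.1355)]  |A|=82.7247
10. ⊥bis P7·P9 via (9.99,3.455): [(11.536, 8.6281) (10.2442, 0) (25.645, 0) (25.9278, 2.1355)]  |A|=82.7247
11. canonical 4-gon: [(11.536, 8.6281) (10.2442, 0) (25.645, 0) (25.9278, 2.1355)]
12. shoelace: 82.7247

Area of P7's cell: 82.7247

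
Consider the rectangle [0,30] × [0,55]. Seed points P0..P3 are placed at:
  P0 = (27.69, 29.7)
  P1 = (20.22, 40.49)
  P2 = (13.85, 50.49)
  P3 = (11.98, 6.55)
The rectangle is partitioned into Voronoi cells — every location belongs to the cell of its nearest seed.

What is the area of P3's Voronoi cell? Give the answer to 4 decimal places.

1. box [0,30]×[0,55]: [(0, 0) (30, 0) (30, 55) (0, 55)]
2. ⊥bis P3·P0 via (19.835,18.125): [(0, 31.5854) (0, 0) (30, 0) (30, 11.2269)]  |A|=642.1835
3. ⊥bis P3·P1 via (16.1,23.52): [(9.5371, 25.1134) (0, 27.4288) (0, 0) (30, 0) (30, 11.2269)]  |A|=622.3626
4. ⊥bis P3·P2 via (12.915,28.52): [(9.5371, 25.1134) (0, 27.4288) (0, 0) (30, 0) (30, 11.2269)]  |A|=622.3626
5. canonical 5-gon: [(9.5371, 25.1134) (0, 27.4288) (0, 0) (30, 0) (30, 11.2269)]
6. shoelace: 622.3626

Area of P3's cell: 622.3626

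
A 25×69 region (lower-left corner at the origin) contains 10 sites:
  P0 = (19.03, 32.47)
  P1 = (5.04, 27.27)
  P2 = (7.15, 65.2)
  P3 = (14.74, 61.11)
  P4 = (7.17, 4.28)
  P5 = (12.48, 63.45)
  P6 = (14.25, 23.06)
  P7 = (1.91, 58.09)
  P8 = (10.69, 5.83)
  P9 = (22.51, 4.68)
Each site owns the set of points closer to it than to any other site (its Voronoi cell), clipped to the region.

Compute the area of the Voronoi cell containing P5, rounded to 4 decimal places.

1. box [0,25]×[0,69]: [(0, 0) (25, 0) (25, 69) (0, 69)]
2. ⊥bis P5·P0 via (15.755,47.96): [(0, 44.629) (25, 49.9146) (25, 69) (0, 69)]  |A|=543.2048
3. ⊥bis P5·P1 via (8.76,45.36): [(0, 47.1614) (6.072, 45.9128) (25, 49.9146) (25, 69) (0, 69)]  |A|=535.5164
4. ⊥bis P5·P2 via (9.815,64.325): [(3.9153, 46.3563) (6.072, 45.9128) (25, 49.9146) (25, 69) (11.3499, 69)]  |A|=364.2612
5. ⊥bis P5·P3 via (13.61,62.28): [(7.0696, 55.9632) (20.5679, 69) (11.3499, 69)]  |A|=60.0864
6. ⊥bis P5·P4 via (9.825,33.865): [(7.0696, 55.9632) (20.5679, 69) (11.3499, 69)]  |A|=60.0864
7. ⊥bis P5·P6 via (13.365,43.255): [(7.0696, 55.9632) (20.5679, 69) (11.3499, 69)]  |A|=60.0864
8. ⊥bis P5·P7 via (7.195,60.77): [(8.0768, 59.031) (8.7899, 57.6247) (20.5679, 69) (11.3499, 69)]  |A|=58.2842
9. ⊥bis P5·P8 via (11.585,34.64): [(8.0768, 59.031) (8.7899, 57.6247) (20.5679, 69) (11.3499, 69)]  |A|=58.2842
10. ⊥bis P5·P9 via (17.495,34.065): [(8.0768, 59.031) (8.7899, 57.6247) (20.5679, 69) (11.3499, 69)]  |A|=58.2842
11. canonical 4-gon: [(8.0768, 59.031) (8.7899, 57.6247) (20.5679, 69) (11.3499, 69)]
12. shoelace: 58.2842

Area of P5's cell: 58.2842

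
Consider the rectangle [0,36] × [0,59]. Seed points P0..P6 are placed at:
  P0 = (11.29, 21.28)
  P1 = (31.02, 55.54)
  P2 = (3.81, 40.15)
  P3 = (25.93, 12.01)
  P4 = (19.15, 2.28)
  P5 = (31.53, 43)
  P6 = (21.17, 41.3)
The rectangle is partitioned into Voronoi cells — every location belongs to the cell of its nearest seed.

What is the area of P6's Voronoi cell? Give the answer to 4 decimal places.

1. box [0,36]×[0,59]: [(0, 0) (36, 0) (36, 59) (0, 59)]
2. ⊥bis P6·P0 via (16.23,31.29): [(0, 39.2996) (36, 21.5334) (36, 59) (0, 59)]  |A|=1029.0062
3. ⊥bis P6·P1 via (26.095,48.42): [(0, 39.2996) (36, 21.5334) (36, 41.5686) (10.7996, 59) (0, 59)]  |A|=809.3673
4. ⊥bis P6·P2 via (12.49,40.725): [(13.0097, 32.8792) (36, 21.5334) (36, 41.5686) (11.3024, 58.6522)]  |A|=533.989
5. ⊥bis P6·P3 via (23.55,26.655): [(13.0097, 32.8792) (25.1087, 26.9083) (36, 28.6783) (36, 41.5686) (11.3024, 58.6522)]  |A|=495.0804
6. ⊥bis P6·P4 via (20.16,21.79): [(13.0097, 32.8792) (25.1087, 26.9083) (36, 28.6783) (36, 41.5686) (11.3024, 58.6522)]  |A|=495.0804
7. ⊥bis P6·P5 via (26.35,42.15): [(13.0097, 32.8792) (25.1087, 26.9083) (28.7538, 27.5007) (25.2221, 49.0238) (11.3024, 58.6522)]  |A|=345.5554
8. canonical 5-gon: [(13.0097, 32.8792) (25.1087, 26.9083) (28.7538, 27.5007) (25.2221, 49.0238) (11.3024, 58.6522)]
9. shoelace: 345.5554

Area of P6's cell: 345.5554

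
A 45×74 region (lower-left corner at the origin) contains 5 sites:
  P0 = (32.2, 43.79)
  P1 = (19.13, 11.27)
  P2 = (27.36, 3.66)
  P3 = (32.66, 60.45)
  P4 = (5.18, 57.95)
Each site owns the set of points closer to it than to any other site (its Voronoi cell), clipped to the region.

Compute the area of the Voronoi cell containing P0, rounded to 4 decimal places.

1. box [0,45]×[0,74]: [(0, 0) (45, 0) (45, 74) (0, 74)]
2. ⊥bis P0·P1 via (25.665,27.53): [(0, 37.8449) (45, 19.7591) (45, 74) (0, 74)]  |A|=2033.9085
3. ⊥bis P0·P2 via (29.78,23.725): [(0, 37.8449) (37.4272, 22.8027) (45, 21.8893) (45, 74) (0, 74)]  |A|=2025.8427
4. ⊥bis P0·P3 via (32.43,52.12): [(0, 53.0154) (0, 37.8449) (37.4272, 22.8027) (45, 21.8893) (45, 51.7729)]  |A|=1053.5807
5. ⊥bis P0·P4 via (18.69,50.87): [(19.5317, 52.4761) (9.8, 33.9062) (37.4272, 22.8027) (45, 21.8893) (45, 51.7729)]  |A|=795.27
6. canonical 5-gon: [(19.5317, 52.4761) (9.8, 33.9062) (37.4272, 22.8027) (45, 21.8893) (45, 51.7729)]
7. shoelace: 795.27

Area of P0's cell: 795.2700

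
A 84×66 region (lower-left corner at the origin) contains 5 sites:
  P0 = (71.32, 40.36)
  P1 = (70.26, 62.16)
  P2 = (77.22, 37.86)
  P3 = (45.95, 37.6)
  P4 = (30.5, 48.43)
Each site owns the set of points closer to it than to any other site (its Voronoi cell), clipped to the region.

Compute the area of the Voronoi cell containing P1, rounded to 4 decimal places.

Area of P1's cell: 492.2525

1. box [0,84]×[0,66]: [(0, 0) (84, 0) (84, 66) (0, 66)]
2. ⊥bis P1·P0 via (70.79,51.26): [(0, 47.8179) (84, 51.9023) (84, 66) (0, 66)]  |A|=1355.75
3. ⊥bis P1·P2 via (73.74,50.01): [(0, 47.8179) (79.5998, 51.6884) (84, 52.9487) (84, 66) (0, 66)]  |A|=1353.4479
4. ⊥bis P1·P3 via (58.105,49.88): [(57.37, 50.6075) (79.5998, 51.6884) (84, 52.9487) (84, 66) (41.8192, 66)]  |A|=510.0426
5. ⊥bis P1·P4 via (50.38,55.295): [(49.2093, 58.6851) (57.37, 50.6075) (79.5998, 51.6884) (84, 52.9487) (84, 66) (46.6833, 66)]  |A|=492.2525
6. canonical 6-gon: [(49.2093, 58.6851) (57.37, 50.6075) (79.5998, 51.6884) (84, 52.9487) (84, 66) (46.6833, 66)]
7. shoelace: 492.2525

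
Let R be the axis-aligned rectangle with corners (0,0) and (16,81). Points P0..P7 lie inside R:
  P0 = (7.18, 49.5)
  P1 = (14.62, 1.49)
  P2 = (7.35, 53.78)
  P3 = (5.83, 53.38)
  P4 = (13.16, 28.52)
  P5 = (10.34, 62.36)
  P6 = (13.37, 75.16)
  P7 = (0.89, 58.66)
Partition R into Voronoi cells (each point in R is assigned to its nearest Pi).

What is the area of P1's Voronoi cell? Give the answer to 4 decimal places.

Area of P1's cell: 234.9897

1. box [0,16]×[0,81]: [(0, 0) (16, 0) (16, 81) (0, 81)]
2. ⊥bis P1·P0 via (10.9,25.495): [(0, 23.8059) (0, 0) (16, 0) (16, 26.2853)]  |A|=400.7295
3. ⊥bis P1·P2 via (10.985,27.635): [(0, 23.8059) (0, 0) (16, 0) (16, 26.2853)]  |A|=400.7295
4. ⊥bis P1·P3 via (10.225,27.435): [(0, 23.8059) (0, 0) (16, 0) (16, 26.2853)]  |A|=400.7295
5. ⊥bis P1·P4 via (13.89,15.005): [(0, 14.2547) (0, 0) (16, 0) (16, 15.119)]  |A|=234.9897
6. ⊥bis P1·P5 via (12.48,31.925): [(0, 14.2547) (0, 0) (16, 0) (16, 15.119)]  |A|=234.9897
7. ⊥bis P1·P6 via (13.995,38.325): [(0, 14.2547) (0, 0) (16, 0) (16, 15.119)]  |A|=234.9897
8. ⊥bis P1·P7 via (7.755,30.075): [(0, 14.2547) (0, 0) (16, 0) (16, 15.119)]  |A|=234.9897
9. canonical 4-gon: [(0, 14.2547) (0, 0) (16, 0) (16, 15.119)]
10. shoelace: 234.9897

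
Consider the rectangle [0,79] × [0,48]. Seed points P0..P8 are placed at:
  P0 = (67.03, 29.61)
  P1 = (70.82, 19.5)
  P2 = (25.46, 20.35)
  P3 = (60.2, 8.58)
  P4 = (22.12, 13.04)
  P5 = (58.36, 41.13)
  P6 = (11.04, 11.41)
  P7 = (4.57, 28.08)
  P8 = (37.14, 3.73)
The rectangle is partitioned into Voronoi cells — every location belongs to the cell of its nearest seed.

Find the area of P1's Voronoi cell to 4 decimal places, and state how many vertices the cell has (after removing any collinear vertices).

Area of P1's cell: 278.8243 (3 vertices)

1. box [0,79]×[0,48]: [(0, 0) (79, 0) (79, 48) (0, 48)]
2. ⊥bis P1·P0 via (68.925,24.555): [(3.4234, 0) (79, 0) (79, 28.3319)]  |A|=1070.6135
3. ⊥bis P1·P2 via (48.14,19.925): [(48.0803, 16.7408) (47.7666, 0) (79, 0) (79, 28.3319)]  |A|=699.4424
4. ⊥bis P1·P3 via (65.51,14.04): [(58.6562, 20.7055) (79, 0.9206) (79, 28.3319)]  |A|=278.8243
5. ⊥bis P1·P4 via (46.47,16.27): [(58.6562, 20.7055) (79, 0.9206) (79, 28.3319)]  |A|=278.8243
6. ⊥bis P1·P5 via (64.59,30.315): [(58.6562, 20.7055) (79, 0.9206) (79, 28.3319)]  |A|=278.8243
7. ⊥bis P1·P6 via (40.93,15.455): [(58.6562, 20.7055) (79, 0.9206) (79, 28.3319)]  |A|=278.8243
8. ⊥bis P1·P7 via (37.695,23.79): [(58.6562, 20.7055) (79, 0.9206) (79, 28.3319)]  |A|=278.8243
9. ⊥bis P1·P8 via (53.98,11.615): [(58.6562, 20.7055) (79, 0.9206) (79, 28.3319)]  |A|=278.8243
10. canonical 3-gon: [(58.6562, 20.7055) (79, 0.9206) (79, 28.3319)]
11. shoelace: 278.8243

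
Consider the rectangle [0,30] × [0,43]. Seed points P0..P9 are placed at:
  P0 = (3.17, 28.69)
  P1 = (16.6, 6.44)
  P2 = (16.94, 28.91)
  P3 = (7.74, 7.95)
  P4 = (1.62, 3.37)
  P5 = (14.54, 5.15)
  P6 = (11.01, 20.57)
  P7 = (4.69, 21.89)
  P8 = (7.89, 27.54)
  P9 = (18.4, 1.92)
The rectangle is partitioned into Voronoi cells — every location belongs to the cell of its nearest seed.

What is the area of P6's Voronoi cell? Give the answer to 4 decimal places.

Area of P6's cell: 125.5950

1. box [0,30]×[0,43]: [(0, 0) (30, 0) (30, 43) (0, 43)]
2. ⊥bis P6·P0 via (7.09,24.63): [(0, 17.7845) (0, 0) (30, 0) (30, 43) (26.1161, 43)]  |A|=960.7349
3. ⊥bis P6·P1 via (13.805,13.505): [(0, 17.7845) (0, 8.0436) (30, 19.9119) (30, 43) (26.1161, 43)]  |A|=541.4022
4. ⊥bis P6·P2 via (13.975,24.74): [(10.0756, 27.5126) (0, 17.7845) (0, 8.0436) (24.0665, 17.5646)]  |A|=235.3841
5. ⊥bis P6·P3 via (9.375,14.26): [(10.0756, 27.5126) (0, 17.7845) (0, 16.6892) (13.2049, 13.2676) (24.0665, 17.5646)]  |A|=178.3017
6. ⊥bis P6·P4 via (6.315,11.97): [(10.0756, 27.5126) (0, 17.7845) (0, 16.6892) (13.2049, 13.2676) (24.0665, 17.5646)]  |A|=178.3017
7. ⊥bis P6·P5 via (12.775,12.86): [(10.0756, 27.5126) (0, 17.7845) (0, 16.6892) (13.2049, 13.2676) (24.0665, 17.5646)]  |A|=178.3017
8. ⊥bis P6·P7 via (7.85,21.23): [(10.0756, 27.5126) (8.9315, 26.408) (6.5473, 14.9927) (13.2049, 13.2676) (24.0665, 17.5646)]  |A|=134.0185
9. ⊥bis P6·P8 via (9.45,24.055): [(12.818, 25.5626) (8.3359, 23.5563) (6.5473, 14.9927) (13.2049, 13.2676) (24.0665, 17.5646)]  |A|=125.595
10. ⊥bis P6·P9 via (14.705,11.245): [(12.818, 25.5626) (8.3359, 23.5563) (6.5473, 14.9927) (13.2049, 13.2676) (24.0665, 17.5646)]  |A|=125.595
11. canonical 5-gon: [(12.818, 25.5626) (8.3359, 23.5563) (6.5473, 14.9927) (13.2049, 13.2676) (24.0665, 17.5646)]
12. shoelace: 125.595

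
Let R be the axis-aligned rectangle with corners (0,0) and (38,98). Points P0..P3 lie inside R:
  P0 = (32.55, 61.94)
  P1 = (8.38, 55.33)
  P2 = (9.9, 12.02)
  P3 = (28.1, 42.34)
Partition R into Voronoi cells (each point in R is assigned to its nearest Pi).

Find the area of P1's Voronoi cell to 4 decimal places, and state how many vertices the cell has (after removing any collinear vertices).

1. box [0,38]×[0,98]: [(0, 0) (38, 0) (38, 98) (0, 98)]
2. ⊥bis P1·P0 via (20.465,58.635): [(0, 0) (36.5005, 0) (9.6995, 98) (0, 98)]  |A|=2263.7976
3. ⊥bis P1·P2 via (9.14,33.675): [(0, 33.3542) (27.1185, 34.306) (9.6995, 98) (0, 98)]  |A|=1185.4474
4. ⊥bis P1·P3 via (18.24,48.835): [(0, 33.3542) (8.2328, 33.6432) (21.7061, 54.0968) (9.6995, 98) (0, 98)]  |A|=996.7715
5. canonical 5-gon: [(0, 33.3542) (8.2328, 33.6432) (21.7061, 54.0968) (9.6995, 98) (0, 98)]
6. shoelace: 996.7715

Area of P1's cell: 996.7715 (5 vertices)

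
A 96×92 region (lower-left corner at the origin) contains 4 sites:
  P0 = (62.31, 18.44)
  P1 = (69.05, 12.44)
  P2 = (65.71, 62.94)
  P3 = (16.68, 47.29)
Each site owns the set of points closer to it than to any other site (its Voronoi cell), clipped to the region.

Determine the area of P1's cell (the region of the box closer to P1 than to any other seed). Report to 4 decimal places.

Area of P1's cell: 1044.0830

1. box [0,96]×[0,92]: [(0, 0) (96, 0) (96, 92) (0, 92)]
2. ⊥bis P1·P0 via (65.68,15.44): [(51.9352, 0) (96, 0) (96, 49.4995)]  |A|=1090.5922
3. ⊥bis P1·P2 via (67.38,37.69): [(86.6199, 38.9625) (51.9352, 0) (96, 0) (96, 39.5829)]  |A|=1044.083
4. ⊥bis P1·P3 via (42.865,29.865): [(86.6199, 38.9625) (51.9352, 0) (96, 0) (96, 39.5829)]  |A|=1044.083
5. canonical 4-gon: [(86.6199, 38.9625) (51.9352, 0) (96, 0) (96, 39.5829)]
6. shoelace: 1044.083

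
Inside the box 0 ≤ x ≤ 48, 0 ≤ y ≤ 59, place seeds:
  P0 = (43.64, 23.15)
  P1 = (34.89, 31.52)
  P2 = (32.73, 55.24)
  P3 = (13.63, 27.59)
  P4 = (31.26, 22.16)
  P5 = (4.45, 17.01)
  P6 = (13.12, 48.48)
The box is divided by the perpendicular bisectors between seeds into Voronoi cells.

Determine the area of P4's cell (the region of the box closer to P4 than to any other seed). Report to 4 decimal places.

1. box [0,48]×[0,59]: [(0, 0) (48, 0) (48, 59) (0, 59)]
2. ⊥bis P4·P0 via (37.45,22.655): [(0, 0) (39.2617, 0) (34.5436, 59) (0, 59)]  |A|=2177.2546
3. ⊥bis P4·P1 via (33.075,26.84): [(0, 39.6672) (0, 0) (39.2617, 0) (37.2446, 25.2229)]  |A|=1233.8418
4. ⊥bis P4·P2 via (31.995,38.7): [(0, 39.6672) (0, 0) (39.2617, 0) (37.2446, 25.2229)]  |A|=1233.8418
5. ⊥bis P4·P3 via (22.445,24.875): [(24.1199, 30.313) (14.7836, 0) (39.2617, 0) (37.2446, 25.2229)]  |A|=531.3913
6. ⊥bis P4·P5 via (17.855,19.585): [(24.1199, 30.313) (18.9922, 13.6647) (21.6171, 0) (39.2617, 0) (37.2446, 25.2229)]  |A|=484.702
7. ⊥bis P4·P6 via (22.19,35.32): [(24.1199, 30.313) (18.9922, 13.6647) (21.6171, 0) (39.2617, 0) (37.2446, 25.2229)]  |A|=484.702
8. canonical 5-gon: [(24.1199, 30.313) (18.9922, 13.6647) (21.6171, 0) (39.2617, 0) (37.2446, 25.2229)]
9. shoelace: 484.702

Area of P4's cell: 484.7020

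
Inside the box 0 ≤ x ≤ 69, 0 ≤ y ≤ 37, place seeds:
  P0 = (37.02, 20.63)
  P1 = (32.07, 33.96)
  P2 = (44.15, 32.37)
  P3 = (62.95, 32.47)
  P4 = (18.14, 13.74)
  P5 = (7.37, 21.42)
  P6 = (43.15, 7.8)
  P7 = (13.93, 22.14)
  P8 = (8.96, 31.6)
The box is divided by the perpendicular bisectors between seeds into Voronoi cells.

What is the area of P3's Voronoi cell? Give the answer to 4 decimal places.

Area of P3's cell: 362.1808

1. box [0,69]×[0,37]: [(0, 0) (69, 0) (69, 37) (0, 37)]
2. ⊥bis P3·P0 via (49.985,26.55): [(62.1081, 0) (69, 0) (69, 37) (45.2134, 37)]  |A|=567.5525
3. ⊥bis P3·P1 via (47.51,33.215): [(47.4557, 32.0893) (62.1081, 0) (69, 0) (69, 37) (47.6926, 37)]  |A|=561.4651
4. ⊥bis P3·P2 via (53.55,32.42): [(53.6236, 18.5813) (62.1081, 0) (69, 0) (69, 37) (53.5256, 37)]  |A|=491.0022
5. ⊥bis P3·P4 via (40.545,23.105): [(53.6236, 18.5813) (62.1081, 0) (69, 0) (69, 37) (53.5256, 37)]  |A|=491.0022
6. ⊥bis P3·P5 via (35.16,26.945): [(53.6236, 18.5813) (62.1081, 0) (69, 0) (69, 37) (53.5256, 37)]  |A|=491.0022
7. ⊥bis P3·P6 via (53.05,20.135): [(53.6178, 19.6793) (69, 7.3336) (69, 37) (53.5256, 37)]  |A|=362.1808
8. ⊥bis P3·P7 via (38.44,27.305): [(53.6178, 19.6793) (69, 7.3336) (69, 37) (53.5256, 37)]  |A|=362.1808
9. ⊥bis P3·P8 via (35.955,32.035): [(53.6178, 19.6793) (69, 7.3336) (69, 37) (53.5256, 37)]  |A|=362.1808
10. canonical 4-gon: [(53.6178, 19.6793) (69, 7.3336) (69, 37) (53.5256, 37)]
11. shoelace: 362.1808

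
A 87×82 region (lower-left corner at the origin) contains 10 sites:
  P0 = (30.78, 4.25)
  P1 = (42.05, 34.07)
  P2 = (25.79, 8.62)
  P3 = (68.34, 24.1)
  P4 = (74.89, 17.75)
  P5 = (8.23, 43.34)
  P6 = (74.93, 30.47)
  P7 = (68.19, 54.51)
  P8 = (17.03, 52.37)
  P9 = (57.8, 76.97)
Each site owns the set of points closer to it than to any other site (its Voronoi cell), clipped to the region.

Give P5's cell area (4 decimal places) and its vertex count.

Area of P5's cell: 597.0582 (4 vertices)

1. box [0,87]×[0,82]: [(0, 0) (87, 0) (87, 82) (0, 82)]
2. ⊥bis P5·P0 via (19.505,23.795): [(0, 12.5431) (87, 62.7311) (87, 82) (0, 82)]  |A|=3859.5733
3. ⊥bis P5·P1 via (25.14,38.705): [(0, 12.5431) (21.344, 24.8559) (37.0071, 82) (0, 82)]  |A|=1798.6124
4. ⊥bis P5·P2 via (17.01,25.98): [(0, 17.377) (22.3992, 28.7056) (37.0071, 82) (0, 82)]  |A|=1709.8857
5. ⊥bis P5·P3 via (38.285,33.72): [(0, 17.377) (22.3992, 28.7056) (37.0071, 82) (0, 82)]  |A|=1709.8857
6. ⊥bis P5·P4 via (41.56,30.545): [(0, 17.377) (22.3992, 28.7056) (37.0071, 82) (0, 82)]  |A|=1709.8857
7. ⊥bis P5·P6 via (41.58,36.905): [(0, 17.377) (22.3992, 28.7056) (37.0071, 82) (0, 82)]  |A|=1709.8857
8. ⊥bis P5·P7 via (38.21,48.925): [(0, 17.377) (22.3992, 28.7056) (34.0549, 71.2294) (32.0484, 82) (0, 82)]  |A|=1683.182
9. ⊥bis P5·P8 via (12.63,47.855): [(0, 60.1633) (0, 17.377) (22.3992, 28.7056) (24.4821, 36.3048)]  |A|=597.0582
10. ⊥bis P5·P9 via (33.015,60.155): [(0, 60.1633) (0, 17.377) (22.3992, 28.7056) (24.4821, 36.3048)]  |A|=597.0582
11. canonical 4-gon: [(0, 60.1633) (0, 17.377) (22.3992, 28.7056) (24.4821, 36.3048)]
12. shoelace: 597.0582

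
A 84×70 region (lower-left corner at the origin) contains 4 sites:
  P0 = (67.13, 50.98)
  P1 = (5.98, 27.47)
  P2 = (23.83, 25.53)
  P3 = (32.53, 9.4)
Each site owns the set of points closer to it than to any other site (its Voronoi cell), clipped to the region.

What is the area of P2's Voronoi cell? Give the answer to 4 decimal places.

Area of P2's cell: 1218.5253

1. box [0,84]×[0,70]: [(0, 0) (84, 0) (84, 70) (0, 70)]
2. ⊥bis P2·P0 via (45.48,38.255): [(0, 0) (67.9648, 0) (26.8216, 70) (0, 70)]  |A|=3317.5211
3. ⊥bis P2·P1 via (14.905,26.5): [(12.0249, 0) (67.9648, 0) (26.8216, 70) (19.6327, 70)]  |A|=2209.5044
4. ⊥bis P2·P3 via (28.18,17.465): [(13.0353, 9.2964) (50.5939, 29.5543) (26.8216, 70) (19.6327, 70)]  |A|=1218.5253
5. canonical 4-gon: [(13.0353, 9.2964) (50.5939, 29.5543) (26.8216, 70) (19.6327, 70)]
6. shoelace: 1218.5253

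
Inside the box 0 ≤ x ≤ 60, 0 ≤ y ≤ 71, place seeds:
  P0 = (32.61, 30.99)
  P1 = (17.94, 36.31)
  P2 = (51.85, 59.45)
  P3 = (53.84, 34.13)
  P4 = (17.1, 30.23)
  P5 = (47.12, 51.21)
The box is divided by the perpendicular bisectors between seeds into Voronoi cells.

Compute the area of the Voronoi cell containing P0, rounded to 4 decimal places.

Area of P0's cell: 830.1719

1. box [0,60]×[0,71]: [(0, 0) (60, 0) (60, 71) (0, 71)]
2. ⊥bis P0·P1 via (25.275,33.65): [(13.072, 0) (60, 0) (60, 71) (38.8198, 71)]  |A|=2417.8416
3. ⊥bis P0·P2 via (42.23,45.22): [(31.983, 52.1474) (13.072, 0) (60, 0) (60, 33.2068)]  |A|=1688.7641
4. ⊥bis P0·P3 via (43.225,32.56): [(41.2551, 45.8791) (31.983, 52.1474) (13.072, 0) (48.0408, 0)]  |A|=1103.1941
5. ⊥bis P0·P4 via (24.855,30.61): [(41.2551, 45.8791) (31.983, 52.1474) (24.7738, 32.2678) (26.3549, 0) (48.0408, 0)]  |A|=888.8888
6. ⊥bis P0·P5 via (39.865,41.1): [(42.2109, 39.4166) (30.4316, 47.8695) (24.7738, 32.2678) (26.3549, 0) (48.0408, 0)]  |A|=830.1719
7. canonical 5-gon: [(42.2109, 39.4166) (30.4316, 47.8695) (24.7738, 32.2678) (26.3549, 0) (48.0408, 0)]
8. shoelace: 830.1719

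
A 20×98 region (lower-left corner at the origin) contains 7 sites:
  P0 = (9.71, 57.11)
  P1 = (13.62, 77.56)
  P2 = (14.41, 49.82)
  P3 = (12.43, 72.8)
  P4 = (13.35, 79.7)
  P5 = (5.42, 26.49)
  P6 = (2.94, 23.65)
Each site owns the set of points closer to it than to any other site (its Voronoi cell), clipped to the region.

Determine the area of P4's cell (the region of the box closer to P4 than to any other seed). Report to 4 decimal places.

Area of P4's cell: 394.1097

1. box [0,20]×[0,98]: [(0, 0) (20, 0) (20, 98) (0, 98)]
2. ⊥bis P4·P0 via (11.53,68.405): [(0, 70.2629) (20, 67.0402) (20, 98) (0, 98)]  |A|=586.9693
3. ⊥bis P4·P1 via (13.485,78.63): [(0, 76.9286) (20, 79.452) (20, 98) (0, 98)]  |A|=396.1939
4. ⊥bis P4·P2 via (13.88,64.76): [(0, 76.9286) (20, 79.452) (20, 98) (0, 98)]  |A|=396.1939
5. ⊥bis P4·P3 via (12.89,76.25): [(0, 77.9687) (4.0079, 77.4343) (20, 79.452) (20, 98) (0, 98)]  |A|=394.1097
6. ⊥bis P4·P5 via (9.385,53.095): [(0, 77.9687) (4.0079, 77.4343) (20, 79.452) (20, 98) (0, 98)]  |A|=394.1097
7. ⊥bis P4·P6 via (8.145,51.675): [(0, 77.9687) (4.0079, 77.4343) (20, 79.452) (20, 98) (0, 98)]  |A|=394.1097
8. canonical 5-gon: [(0, 77.9687) (4.0079, 77.4343) (20, 79.452) (20, 98) (0, 98)]
9. shoelace: 394.1097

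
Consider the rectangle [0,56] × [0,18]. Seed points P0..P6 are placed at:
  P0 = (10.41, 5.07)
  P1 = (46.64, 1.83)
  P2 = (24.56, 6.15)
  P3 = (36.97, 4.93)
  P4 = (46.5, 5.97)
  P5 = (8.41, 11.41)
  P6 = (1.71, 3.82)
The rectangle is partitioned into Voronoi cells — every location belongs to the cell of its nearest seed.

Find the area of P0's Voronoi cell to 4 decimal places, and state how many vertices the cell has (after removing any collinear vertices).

Area of P0's cell: 101.9547 (4 vertices)

1. box [0,56]×[0,18]: [(0, 0) (56, 0) (56, 18) (0, 18)]
2. ⊥bis P0·P1 via (28.525,3.45): [(0, 0) (28.2165, 0) (29.8262, 18) (0, 18)]  |A|=522.3839
3. ⊥bis P0·P2 via (17.485,5.61): [(0, 0) (17.9132, 0) (16.5393, 18) (0, 18)]  |A|=310.0726
4. ⊥bis P0·P3 via (23.69,5): [(0, 0) (17.9132, 0) (16.5393, 18) (0, 18)]  |A|=310.0726
5. ⊥bis P0·P4 via (28.455,5.52): [(0, 0) (17.9132, 0) (16.5393, 18) (0, 18)]  |A|=310.0726
6. ⊥bis P0·P5 via (9.41,8.24): [(0, 5.2715) (0, 0) (17.9132, 0) (17.0991, 10.6656)]  |A|=140.5968
7. ⊥bis P0·P6 via (6.06,4.445): [(5.6836, 7.0645) (6.6986, 0) (17.9132, 0) (17.0991, 10.6656)]  |A|=101.9547
8. canonical 4-gon: [(5.6836, 7.0645) (6.6986, 0) (17.9132, 0) (17.0991, 10.6656)]
9. shoelace: 101.9547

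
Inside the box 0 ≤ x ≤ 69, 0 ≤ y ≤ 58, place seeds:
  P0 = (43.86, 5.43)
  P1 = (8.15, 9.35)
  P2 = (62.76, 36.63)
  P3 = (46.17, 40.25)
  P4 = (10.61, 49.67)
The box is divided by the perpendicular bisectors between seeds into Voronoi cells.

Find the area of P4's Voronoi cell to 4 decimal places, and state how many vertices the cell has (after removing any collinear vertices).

1. box [0,69]×[0,58]: [(0, 0) (69, 0) (69, 58) (0, 58)]
2. ⊥bis P4·P0 via (27.235,27.55): [(0, 7.0807) (67.7495, 58) (0, 58)]  |A|=1724.8807
3. ⊥bis P4·P1 via (9.38,29.51): [(0, 30.0823) (28.3064, 28.3553) (67.7495, 58) (0, 58)]  |A|=1399.3337
4. ⊥bis P4·P2 via (36.685,43.15): [(0, 30.0823) (28.3064, 28.3553) (34.0685, 32.6859) (40.3982, 58) (0, 58)]  |A|=1053.147
5. ⊥bis P4·P3 via (28.39,44.96): [(0, 30.0823) (24.06, 28.6143) (31.8444, 58) (0, 58)]  |A|=803.7331
6. canonical 4-gon: [(0, 30.0823) (24.06, 28.6143) (31.8444, 58) (0, 58)]
7. shoelace: 803.7331

Area of P4's cell: 803.7331 (4 vertices)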